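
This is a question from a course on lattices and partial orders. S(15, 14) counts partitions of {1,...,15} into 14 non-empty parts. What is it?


S(n,k) = k*S(n-1,k) + S(n-1,k-1).
S(14,14) = 1, S(14,13) = 91
S(15,14) = 14*1 + 91 = 14 + 91
S(15,14) = 105


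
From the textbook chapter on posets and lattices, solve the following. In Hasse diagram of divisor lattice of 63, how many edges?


A cover relation a -< b holds when a < b with no c strictly between.
Cover relations:
  1 -< 3
  1 -< 7
  3 -< 9
  3 -< 21
  7 -< 21
  9 -< 63
  21 -< 63
Total: 7


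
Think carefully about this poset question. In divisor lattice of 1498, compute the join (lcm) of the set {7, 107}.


In a divisor lattice, join = lcm (least common multiple).
Compute lcm iteratively: start with first element, then lcm(current, next).
Elements: [7, 107]
lcm(7,107) = 749
Final lcm = 749


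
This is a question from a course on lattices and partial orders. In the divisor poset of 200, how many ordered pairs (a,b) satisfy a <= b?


The order relation is {(a,b) : a <= b}, reflexive so it includes (a,a).
Examples: (1,1), (1,10), (1,100), (1,2), (1,20), ...
Total ordered pairs: 60


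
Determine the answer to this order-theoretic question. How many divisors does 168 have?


Divisors of 168: [1, 2, 3, 4, 6, 7, 8, 12, 14, 21, 24, 28, 42, 56, 84, 168]
Count: 16


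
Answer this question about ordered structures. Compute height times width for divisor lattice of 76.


Height = length of longest chain minus 1; width = size of largest antichain.
A maximum chain: 1 | 19 | 38 | 76  (height 3).
A maximum antichain: {2, 19}  (width 2).
Product = 3 * 2 = 6


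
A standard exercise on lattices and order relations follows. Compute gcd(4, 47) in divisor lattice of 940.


In a divisor lattice, meet = gcd (greatest common divisor).
By Euclidean algorithm or factoring: gcd(4,47) = 1


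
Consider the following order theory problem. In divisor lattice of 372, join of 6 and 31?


In a divisor lattice, join = lcm (least common multiple).
gcd(6,31) = 1
lcm(6,31) = 6*31/gcd = 186/1 = 186


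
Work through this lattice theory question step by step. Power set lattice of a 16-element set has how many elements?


Power set = 2^n.
2^16 = 65536


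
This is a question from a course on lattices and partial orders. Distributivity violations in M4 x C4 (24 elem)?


Distributive law: a ^ (b v c) = (a ^ b) v (a ^ c).
Check all 24^3 = 13824 ordered triples (a,b,c).
  e.g. a=(a1,0), b=(a2,0), c=(a3,0): lhs=(a1,0) != rhs=(0,0)
  e.g. a=(a1,0), b=(a2,0), c=(a3,1): lhs=(a1,0) != rhs=(0,0)
Total violating triples: 1536


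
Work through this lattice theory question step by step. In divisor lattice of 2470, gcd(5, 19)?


Meet=gcd.
gcd(5,19)=1


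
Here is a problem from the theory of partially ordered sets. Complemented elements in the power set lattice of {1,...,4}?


An element a is complemented if some b has a meet b = bottom, a join b = top.
every subset A has complement S\A, so all elements are complemented.
Complemented elements: {}, {1}, {2}, {3}, {4}, {1,2}, ... (10 more)
Count: 16


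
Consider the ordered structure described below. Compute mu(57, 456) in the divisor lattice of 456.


In a divisor lattice, mu(a,b) = mu(b/a) where mu is the classical Mobius function.
b/a = 456/57 = 8
Prime factorization of 8: primes [2]
8 is not squarefree, so mu(8) = 0


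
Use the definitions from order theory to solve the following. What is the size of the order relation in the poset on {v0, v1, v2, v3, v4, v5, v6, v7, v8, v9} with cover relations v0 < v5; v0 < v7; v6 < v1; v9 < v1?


The order relation is {(a,b) : a <= b}, reflexive so it includes (a,a).
Examples: (v0,v0), (v0,v5), (v0,v7), (v1,v1), (v2,v2), ...
Total ordered pairs: 14


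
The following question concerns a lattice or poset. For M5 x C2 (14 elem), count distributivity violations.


Distributive law: a ^ (b v c) = (a ^ b) v (a ^ c).
Check all 14^3 = 2744 ordered triples (a,b,c).
  e.g. a=(a1,0), b=(a2,0), c=(a3,0): lhs=(a1,0) != rhs=(0,0)
  e.g. a=(a1,0), b=(a2,0), c=(a3,1): lhs=(a1,0) != rhs=(0,0)
Total violating triples: 480


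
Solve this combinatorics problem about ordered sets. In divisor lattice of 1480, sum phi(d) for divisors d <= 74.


Divisors of 1480 up to 74: [1, 2, 4, 5, 8, 10, 20, 37, 40, 74]
phi values: [1, 1, 2, 4, 4, 4, 8, 36, 16, 36]
Sum = 112


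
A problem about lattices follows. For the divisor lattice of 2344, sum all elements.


sigma(n) = sum of divisors.
Divisors of 2344: [1, 2, 4, 8, 293, 586, 1172, 2344]
Sum = 4410


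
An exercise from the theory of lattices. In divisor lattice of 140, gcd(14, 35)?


Meet=gcd.
gcd(14,35)=7


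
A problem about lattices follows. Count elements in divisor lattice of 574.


Divisors of 574: [1, 2, 7, 14, 41, 82, 287, 574]
Count: 8


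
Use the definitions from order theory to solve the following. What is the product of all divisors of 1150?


Divisors of 1150: [1, 2, 5, 10, 23, 25, 46, 50, 115, 230, 575, 1150]
Product = n^(d(n)/2) = 1150^(12/2)
Product = 2313060765625000000


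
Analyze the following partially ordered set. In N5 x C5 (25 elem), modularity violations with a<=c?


Modular law: if a <= c then a v (b ^ c) = (a v b) ^ c.
Check all triples (a,b,c) with a <= c among 25 elements.
  e.g. a=(a,0), b=(c,0), c=(b,0): lhs=(a,0) != rhs=(b,0)
  e.g. a=(a,0), b=(c,1), c=(b,0): lhs=(a,0) != rhs=(b,0)
Total violating triples: 75


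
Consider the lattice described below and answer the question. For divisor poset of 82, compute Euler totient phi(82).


phi(n) = n * prod_{p|n} (1 - 1/p).
Prime divisors of 82: [2, 41]
phi(82) = 82 * (1 - 1/2) * (1 - 1/41)
phi(82) = 40


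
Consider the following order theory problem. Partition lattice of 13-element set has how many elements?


B(n) = number of set partitions of an n-element set.
B(n) satisfies the recurrence: B(n+1) = sum_k C(n,k)*B(k).
B(13) = 27644437


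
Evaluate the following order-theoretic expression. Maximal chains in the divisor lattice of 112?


A maximal chain goes from the minimum element to a maximal element via cover relations.
Counting all min-to-max paths in the cover graph.
Total maximal chains: 5


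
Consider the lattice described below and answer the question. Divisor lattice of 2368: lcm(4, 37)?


Join=lcm.
gcd(4,37)=1
lcm=148


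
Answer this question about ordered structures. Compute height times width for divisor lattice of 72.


Height = length of longest chain minus 1; width = size of largest antichain.
A maximum chain: 1 | 3 | 9 | 18 | 36 | 72  (height 5).
A maximum antichain: {4, 6, 9}  (width 3).
Product = 5 * 3 = 15


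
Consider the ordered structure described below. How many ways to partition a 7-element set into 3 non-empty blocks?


S(n,k) = k*S(n-1,k) + S(n-1,k-1).
S(6,3) = 90, S(6,2) = 31
S(7,3) = 3*90 + 31 = 270 + 31
S(7,3) = 301


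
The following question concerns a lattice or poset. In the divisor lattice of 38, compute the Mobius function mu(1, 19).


In a divisor lattice, mu(a,b) = mu(b/a) where mu is the classical Mobius function.
b/a = 19/1 = 19
Prime factorization of 19: primes [19]
19 is squarefree with 1 prime factor(s), so mu(19) = (-1)^1 = -1


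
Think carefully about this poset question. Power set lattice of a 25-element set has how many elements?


Power set = 2^n.
2^25 = 33554432


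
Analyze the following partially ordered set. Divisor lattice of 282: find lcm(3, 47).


In a divisor lattice, join = lcm (least common multiple).
gcd(3,47) = 1
lcm(3,47) = 3*47/gcd = 141/1 = 141


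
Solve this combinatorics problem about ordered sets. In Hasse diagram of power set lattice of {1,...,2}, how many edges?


A cover relation a -< b holds when a < b with no c strictly between.
Cover relations:
  {} -< {1}
  {} -< {2}
  {1} -< {1,2}
  {2} -< {1,2}
Total: 4


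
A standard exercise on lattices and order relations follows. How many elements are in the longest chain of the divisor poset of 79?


A chain is a totally ordered subset; we count the number of elements in a maximum chain.
Compute, for each element x, the size of the longest chain ending at x:
  1: 1
  79: 2
A maximum chain: 1 < 79
Number of elements in the longest chain: 2


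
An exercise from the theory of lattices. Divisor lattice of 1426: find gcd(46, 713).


In a divisor lattice, meet = gcd (greatest common divisor).
By Euclidean algorithm or factoring: gcd(46,713) = 23


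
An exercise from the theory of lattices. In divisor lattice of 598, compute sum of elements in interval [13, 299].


Interval [13,299] in divisors of 598: [13, 299]
Sum = 312


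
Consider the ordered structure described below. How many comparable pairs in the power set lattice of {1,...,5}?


A comparable pair {a,b} has a < b or b < a in the order.
Count unordered pairs where one element is strictly below the other.
Examples: {{},{1}}, {{},{2}}, {{},{3}}, {{},{4}}, ...
Total comparable pairs: 211


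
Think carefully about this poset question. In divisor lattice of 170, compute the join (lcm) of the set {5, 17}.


In a divisor lattice, join = lcm (least common multiple).
Compute lcm iteratively: start with first element, then lcm(current, next).
Elements: [5, 17]
lcm(5,17) = 85
Final lcm = 85


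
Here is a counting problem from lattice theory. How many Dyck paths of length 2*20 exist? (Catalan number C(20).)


C(n) = C(2n, n) / (n+1).
C(40, 20) = 137846528820
C(20) = 137846528820 / 21 = 6564120420


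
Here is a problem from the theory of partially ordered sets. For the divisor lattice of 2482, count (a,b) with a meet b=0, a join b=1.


Complement pair (a,b): a meet b = bottom, a join b = top.
Here: gcd(a,b)=1 and lcm(a,b)=2482, i.e. a*b=2482 with a,b coprime.
Pairs found: (1,2482), (2,1241), (17,146), (34,73), ... (4 more)
Total ordered pairs: 8


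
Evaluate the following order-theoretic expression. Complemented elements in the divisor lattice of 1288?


An element a is complemented if some b has a meet b = bottom, a join b = top.
a is complemented iff gcd(a, n/a)=1, i.e. a is a unitary divisor of 1288.
Complemented elements: 1, 7, 8, 23, 56, 161, ... (2 more)
Count: 8


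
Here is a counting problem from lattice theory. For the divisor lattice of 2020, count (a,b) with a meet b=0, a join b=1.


Complement pair (a,b): a meet b = bottom, a join b = top.
Here: gcd(a,b)=1 and lcm(a,b)=2020, i.e. a*b=2020 with a,b coprime.
Pairs found: (1,2020), (4,505), (5,404), (20,101), ... (4 more)
Total ordered pairs: 8


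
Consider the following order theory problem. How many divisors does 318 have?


Divisors of 318: [1, 2, 3, 6, 53, 106, 159, 318]
Count: 8


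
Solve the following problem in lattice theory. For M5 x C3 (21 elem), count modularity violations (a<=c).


Modular law: if a <= c then a v (b ^ c) = (a v b) ^ c.
Check all triples (a,b,c) with a <= c among 21 elements.
This lattice is modular (diamonds M_m and their chain-products are modular).
Total violating triples: 0


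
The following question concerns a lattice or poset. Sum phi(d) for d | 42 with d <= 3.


Divisors of 42 up to 3: [1, 2, 3]
phi values: [1, 1, 2]
Sum = 4


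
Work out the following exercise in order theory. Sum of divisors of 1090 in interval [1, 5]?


Interval [1,5] in divisors of 1090: [1, 5]
Sum = 6


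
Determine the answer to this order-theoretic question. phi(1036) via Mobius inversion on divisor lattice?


phi(n) = n * prod_{p|n} (1 - 1/p).
Prime divisors of 1036: [2, 7, 37]
phi(1036) = 1036 * (1 - 1/2) * (1 - 1/7) * (1 - 1/37)
phi(1036) = 432


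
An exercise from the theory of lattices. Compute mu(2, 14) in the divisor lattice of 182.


In a divisor lattice, mu(a,b) = mu(b/a) where mu is the classical Mobius function.
b/a = 14/2 = 7
Prime factorization of 7: primes [7]
7 is squarefree with 1 prime factor(s), so mu(7) = (-1)^1 = -1


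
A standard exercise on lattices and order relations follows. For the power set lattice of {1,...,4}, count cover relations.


A cover relation a -< b holds when a < b with no c strictly between.
Cover relations:
  {} -< {1}
  {} -< {2}
  {} -< {3}
  {} -< {4}
  {1} -< {1,2}
  {1} -< {1,3}
  {1} -< {1,4}
  {2} -< {1,2}
  ...24 more
Total: 32


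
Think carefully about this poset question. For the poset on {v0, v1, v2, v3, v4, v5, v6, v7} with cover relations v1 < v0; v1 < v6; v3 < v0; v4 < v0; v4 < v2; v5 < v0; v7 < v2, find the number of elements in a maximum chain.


A chain is a totally ordered subset; we count the number of elements in a maximum chain.
Compute, for each element x, the size of the longest chain ending at x:
  v1: 1
  v3: 1
  v4: 1
  v5: 1
  v7: 1
  v6: 2
  ...
A maximum chain: v1 < v0
Number of elements in the longest chain: 2


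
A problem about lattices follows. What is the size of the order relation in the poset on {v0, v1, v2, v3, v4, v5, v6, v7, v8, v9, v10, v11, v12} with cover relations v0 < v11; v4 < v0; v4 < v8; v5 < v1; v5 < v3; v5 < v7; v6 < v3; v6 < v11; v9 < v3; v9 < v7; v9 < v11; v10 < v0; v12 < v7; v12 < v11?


The order relation is {(a,b) : a <= b}, reflexive so it includes (a,a).
Examples: (v0,v0), (v0,v11), (v1,v1), (v10,v0), (v10,v10), ...
Total ordered pairs: 29


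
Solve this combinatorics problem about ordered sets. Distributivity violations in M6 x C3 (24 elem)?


Distributive law: a ^ (b v c) = (a ^ b) v (a ^ c).
Check all 24^3 = 13824 ordered triples (a,b,c).
  e.g. a=(a1,0), b=(a2,0), c=(a3,0): lhs=(a1,0) != rhs=(0,0)
  e.g. a=(a1,0), b=(a2,0), c=(a3,1): lhs=(a1,0) != rhs=(0,0)
Total violating triples: 3240


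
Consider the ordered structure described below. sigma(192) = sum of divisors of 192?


sigma(n) = sum of divisors.
Divisors of 192: [1, 2, 3, 4, 6, 8, 12, 16, 24, 32, 48, 64, 96, 192]
Sum = 508


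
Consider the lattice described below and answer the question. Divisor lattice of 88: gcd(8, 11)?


Meet=gcd.
gcd(8,11)=1


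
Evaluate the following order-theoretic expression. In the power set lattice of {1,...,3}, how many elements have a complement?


An element a is complemented if some b has a meet b = bottom, a join b = top.
every subset A has complement S\A, so all elements are complemented.
Complemented elements: {}, {1}, {2}, {3}, {1,2}, {1,3}, ... (2 more)
Count: 8


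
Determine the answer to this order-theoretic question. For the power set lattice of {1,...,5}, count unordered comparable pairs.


A comparable pair {a,b} has a < b or b < a in the order.
Count unordered pairs where one element is strictly below the other.
Examples: {{},{1}}, {{},{2}}, {{},{3}}, {{},{4}}, ...
Total comparable pairs: 211


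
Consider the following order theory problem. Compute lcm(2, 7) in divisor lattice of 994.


In a divisor lattice, join = lcm (least common multiple).
gcd(2,7) = 1
lcm(2,7) = 2*7/gcd = 14/1 = 14


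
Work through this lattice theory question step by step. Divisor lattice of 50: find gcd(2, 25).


In a divisor lattice, meet = gcd (greatest common divisor).
By Euclidean algorithm or factoring: gcd(2,25) = 1


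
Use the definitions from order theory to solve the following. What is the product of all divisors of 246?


Divisors of 246: [1, 2, 3, 6, 41, 82, 123, 246]
Product = n^(d(n)/2) = 246^(8/2)
Product = 3662186256


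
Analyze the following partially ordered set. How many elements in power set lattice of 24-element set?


Power set = 2^n.
2^24 = 16777216


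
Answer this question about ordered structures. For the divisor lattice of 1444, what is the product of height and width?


Height = length of longest chain minus 1; width = size of largest antichain.
A maximum chain: 1 | 19 | 361 | 722 | 1444  (height 4).
A maximum antichain: {4, 38, 361}  (width 3).
Product = 4 * 3 = 12


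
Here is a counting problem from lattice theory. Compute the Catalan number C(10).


C(n) = C(2n, n) / (n+1).
C(20, 10) = 184756
C(10) = 184756 / 11 = 16796


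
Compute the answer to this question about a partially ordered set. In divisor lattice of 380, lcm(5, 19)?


Join=lcm.
gcd(5,19)=1
lcm=95


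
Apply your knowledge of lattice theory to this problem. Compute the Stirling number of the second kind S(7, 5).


S(n,k) = k*S(n-1,k) + S(n-1,k-1).
S(6,5) = 15, S(6,4) = 65
S(7,5) = 5*15 + 65 = 75 + 65
S(7,5) = 140


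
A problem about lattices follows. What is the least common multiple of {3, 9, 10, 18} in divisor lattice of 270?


In a divisor lattice, join = lcm (least common multiple).
Compute lcm iteratively: start with first element, then lcm(current, next).
Elements: [3, 9, 10, 18]
lcm(3,9) = 9
lcm(9,10) = 90
lcm(90,18) = 90
Final lcm = 90


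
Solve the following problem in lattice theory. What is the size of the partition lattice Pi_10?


B(n) = number of set partitions of an n-element set.
B(n) satisfies the recurrence: B(n+1) = sum_k C(n,k)*B(k).
B(10) = 115975


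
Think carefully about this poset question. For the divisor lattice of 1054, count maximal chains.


A maximal chain goes from the minimum element to a maximal element via cover relations.
Counting all min-to-max paths in the cover graph.
Total maximal chains: 6


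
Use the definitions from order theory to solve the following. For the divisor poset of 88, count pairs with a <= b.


The order relation is {(a,b) : a <= b}, reflexive so it includes (a,a).
Examples: (1,1), (1,11), (1,2), (1,22), (1,4), ...
Total ordered pairs: 30


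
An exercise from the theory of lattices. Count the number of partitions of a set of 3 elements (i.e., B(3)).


B(n) = number of set partitions of an n-element set.
B(n) satisfies the recurrence: B(n+1) = sum_k C(n,k)*B(k).
B(3) = 5


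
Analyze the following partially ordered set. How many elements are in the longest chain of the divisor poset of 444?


A chain is a totally ordered subset; we count the number of elements in a maximum chain.
Compute, for each element x, the size of the longest chain ending at x:
  1: 1
  2: 2
  3: 2
  37: 2
  4: 3
  6: 3
  ...
A maximum chain: 1 < 2 < 4 < 12 < 444
Number of elements in the longest chain: 5


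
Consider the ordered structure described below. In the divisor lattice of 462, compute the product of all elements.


Divisors of 462: [1, 2, 3, 6, 7, 11, 14, 21, 22, 33, 42, 66, 77, 154, 231, 462]
Product = n^(d(n)/2) = 462^(16/2)
Product = 2075562447064149770496


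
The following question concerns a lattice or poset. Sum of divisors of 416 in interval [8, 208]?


Interval [8,208] in divisors of 416: [8, 16, 104, 208]
Sum = 336


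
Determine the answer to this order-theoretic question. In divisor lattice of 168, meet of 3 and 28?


In a divisor lattice, meet = gcd (greatest common divisor).
By Euclidean algorithm or factoring: gcd(3,28) = 1


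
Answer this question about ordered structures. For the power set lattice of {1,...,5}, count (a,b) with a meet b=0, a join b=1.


Complement pair (a,b): a meet b = bottom, a join b = top.
Here: A intersect B = {} and A union B = {1,...,5}.
Pairs found: ({},{1,2,3,4,5}), ({1},{2,3,4,5}), ({2},{1,3,4,5}), ({3},{1,2,4,5}), ... (28 more)
Total ordered pairs: 32


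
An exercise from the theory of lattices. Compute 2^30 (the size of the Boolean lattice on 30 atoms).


Power set = 2^n.
2^30 = 1073741824


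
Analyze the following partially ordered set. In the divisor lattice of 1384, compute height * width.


Height = length of longest chain minus 1; width = size of largest antichain.
A maximum chain: 1 | 173 | 346 | 692 | 1384  (height 4).
A maximum antichain: {2, 173}  (width 2).
Product = 4 * 2 = 8


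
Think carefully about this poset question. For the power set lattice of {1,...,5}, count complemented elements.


An element a is complemented if some b has a meet b = bottom, a join b = top.
every subset A has complement S\A, so all elements are complemented.
Complemented elements: {}, {1}, {2}, {3}, {4}, {5}, ... (26 more)
Count: 32


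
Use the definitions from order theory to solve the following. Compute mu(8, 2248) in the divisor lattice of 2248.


In a divisor lattice, mu(a,b) = mu(b/a) where mu is the classical Mobius function.
b/a = 2248/8 = 281
Prime factorization of 281: primes [281]
281 is squarefree with 1 prime factor(s), so mu(281) = (-1)^1 = -1


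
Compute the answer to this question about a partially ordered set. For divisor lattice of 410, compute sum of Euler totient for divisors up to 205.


Divisors of 410 up to 205: [1, 2, 5, 10, 41, 82, 205]
phi values: [1, 1, 4, 4, 40, 40, 160]
Sum = 250


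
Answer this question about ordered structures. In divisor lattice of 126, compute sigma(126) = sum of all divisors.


sigma(n) = sum of divisors.
Divisors of 126: [1, 2, 3, 6, 7, 9, 14, 18, 21, 42, 63, 126]
Sum = 312


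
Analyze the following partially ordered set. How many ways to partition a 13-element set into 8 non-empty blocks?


S(n,k) = k*S(n-1,k) + S(n-1,k-1).
S(12,8) = 159027, S(12,7) = 627396
S(13,8) = 8*159027 + 627396 = 1272216 + 627396
S(13,8) = 1899612


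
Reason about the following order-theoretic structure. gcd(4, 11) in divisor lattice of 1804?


Meet=gcd.
gcd(4,11)=1


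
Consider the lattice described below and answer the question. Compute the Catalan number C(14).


C(n) = C(2n, n) / (n+1).
C(28, 14) = 40116600
C(14) = 40116600 / 15 = 2674440


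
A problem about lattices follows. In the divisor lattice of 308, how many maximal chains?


A maximal chain goes from the minimum element to a maximal element via cover relations.
Counting all min-to-max paths in the cover graph.
Total maximal chains: 12


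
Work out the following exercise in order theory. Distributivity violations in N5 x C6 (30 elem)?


Distributive law: a ^ (b v c) = (a ^ b) v (a ^ c).
Check all 30^3 = 27000 ordered triples (a,b,c).
  e.g. a=(b,0), b=(a,0), c=(c,0): lhs=(b,0) != rhs=(a,0)
  e.g. a=(b,0), b=(a,0), c=(c,1): lhs=(b,0) != rhs=(a,0)
Total violating triples: 432


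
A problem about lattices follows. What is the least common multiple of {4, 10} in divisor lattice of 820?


In a divisor lattice, join = lcm (least common multiple).
Compute lcm iteratively: start with first element, then lcm(current, next).
Elements: [4, 10]
lcm(4,10) = 20
Final lcm = 20


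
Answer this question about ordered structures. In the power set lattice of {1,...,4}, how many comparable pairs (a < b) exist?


A comparable pair {a,b} has a < b or b < a in the order.
Count unordered pairs where one element is strictly below the other.
Examples: {{},{1}}, {{},{2}}, {{},{3}}, {{},{4}}, ...
Total comparable pairs: 65


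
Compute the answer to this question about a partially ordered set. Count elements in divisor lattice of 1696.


Divisors of 1696: [1, 2, 4, 8, 16, 32, 53, 106, 212, 424, 848, 1696]
Count: 12


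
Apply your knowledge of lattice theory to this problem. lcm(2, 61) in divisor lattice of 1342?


Join=lcm.
gcd(2,61)=1
lcm=122


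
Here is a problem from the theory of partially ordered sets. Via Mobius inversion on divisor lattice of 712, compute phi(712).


phi(n) = n * prod_{p|n} (1 - 1/p).
Prime divisors of 712: [2, 89]
phi(712) = 712 * (1 - 1/2) * (1 - 1/89)
phi(712) = 352


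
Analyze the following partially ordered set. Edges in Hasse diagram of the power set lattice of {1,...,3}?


A cover relation a -< b holds when a < b with no c strictly between.
Cover relations:
  {} -< {1}
  {} -< {2}
  {} -< {3}
  {1} -< {1,2}
  {1} -< {1,3}
  {2} -< {1,2}
  {2} -< {2,3}
  {3} -< {1,3}
  ...4 more
Total: 12


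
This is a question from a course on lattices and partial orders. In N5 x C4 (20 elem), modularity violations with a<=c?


Modular law: if a <= c then a v (b ^ c) = (a v b) ^ c.
Check all triples (a,b,c) with a <= c among 20 elements.
  e.g. a=(a,0), b=(c,0), c=(b,0): lhs=(a,0) != rhs=(b,0)
  e.g. a=(a,0), b=(c,1), c=(b,0): lhs=(a,0) != rhs=(b,0)
Total violating triples: 40


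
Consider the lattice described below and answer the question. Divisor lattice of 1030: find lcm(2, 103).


In a divisor lattice, join = lcm (least common multiple).
gcd(2,103) = 1
lcm(2,103) = 2*103/gcd = 206/1 = 206


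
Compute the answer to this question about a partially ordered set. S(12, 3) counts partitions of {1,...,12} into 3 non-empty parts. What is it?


S(n,k) = k*S(n-1,k) + S(n-1,k-1).
S(11,3) = 28501, S(11,2) = 1023
S(12,3) = 3*28501 + 1023 = 85503 + 1023
S(12,3) = 86526


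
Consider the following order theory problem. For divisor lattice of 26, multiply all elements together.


Divisors of 26: [1, 2, 13, 26]
Product = n^(d(n)/2) = 26^(4/2)
Product = 676


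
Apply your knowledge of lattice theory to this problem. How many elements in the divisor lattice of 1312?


Divisors of 1312: [1, 2, 4, 8, 16, 32, 41, 82, 164, 328, 656, 1312]
Count: 12


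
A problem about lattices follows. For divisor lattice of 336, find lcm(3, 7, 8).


In a divisor lattice, join = lcm (least common multiple).
Compute lcm iteratively: start with first element, then lcm(current, next).
Elements: [3, 7, 8]
lcm(3,7) = 21
lcm(21,8) = 168
Final lcm = 168


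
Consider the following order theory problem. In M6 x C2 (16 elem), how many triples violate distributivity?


Distributive law: a ^ (b v c) = (a ^ b) v (a ^ c).
Check all 16^3 = 4096 ordered triples (a,b,c).
  e.g. a=(a1,0), b=(a2,0), c=(a3,0): lhs=(a1,0) != rhs=(0,0)
  e.g. a=(a1,0), b=(a2,0), c=(a3,1): lhs=(a1,0) != rhs=(0,0)
Total violating triples: 960


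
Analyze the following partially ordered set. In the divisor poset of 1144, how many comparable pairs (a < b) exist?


A comparable pair {a,b} has a < b or b < a in the order.
Count unordered pairs where one element is strictly below the other.
Examples: {1,2}, {1,4}, {1,8}, {1,11}, ...
Total comparable pairs: 74


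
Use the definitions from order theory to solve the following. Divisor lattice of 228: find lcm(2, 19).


In a divisor lattice, join = lcm (least common multiple).
gcd(2,19) = 1
lcm(2,19) = 2*19/gcd = 38/1 = 38


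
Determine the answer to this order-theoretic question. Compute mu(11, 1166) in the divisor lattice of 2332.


In a divisor lattice, mu(a,b) = mu(b/a) where mu is the classical Mobius function.
b/a = 1166/11 = 106
Prime factorization of 106: primes [2, 53]
106 is squarefree with 2 prime factor(s), so mu(106) = (-1)^2 = 1


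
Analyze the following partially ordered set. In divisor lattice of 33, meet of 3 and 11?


In a divisor lattice, meet = gcd (greatest common divisor).
By Euclidean algorithm or factoring: gcd(3,11) = 1


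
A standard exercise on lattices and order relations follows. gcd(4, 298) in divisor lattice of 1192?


Meet=gcd.
gcd(4,298)=2


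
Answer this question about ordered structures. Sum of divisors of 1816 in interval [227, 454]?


Interval [227,454] in divisors of 1816: [227, 454]
Sum = 681


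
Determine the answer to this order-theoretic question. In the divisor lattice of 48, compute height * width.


Height = length of longest chain minus 1; width = size of largest antichain.
A maximum chain: 1 | 3 | 6 | 12 | 24 | 48  (height 5).
A maximum antichain: {2, 3}  (width 2).
Product = 5 * 2 = 10


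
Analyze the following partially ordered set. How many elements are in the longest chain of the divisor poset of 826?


A chain is a totally ordered subset; we count the number of elements in a maximum chain.
Compute, for each element x, the size of the longest chain ending at x:
  1: 1
  2: 2
  7: 2
  59: 2
  14: 3
  118: 3
  ...
A maximum chain: 1 < 2 < 14 < 826
Number of elements in the longest chain: 4


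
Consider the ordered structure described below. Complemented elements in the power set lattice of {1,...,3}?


An element a is complemented if some b has a meet b = bottom, a join b = top.
every subset A has complement S\A, so all elements are complemented.
Complemented elements: {}, {1}, {2}, {3}, {1,2}, {1,3}, ... (2 more)
Count: 8


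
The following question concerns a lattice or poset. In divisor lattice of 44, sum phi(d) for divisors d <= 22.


Divisors of 44 up to 22: [1, 2, 4, 11, 22]
phi values: [1, 1, 2, 10, 10]
Sum = 24


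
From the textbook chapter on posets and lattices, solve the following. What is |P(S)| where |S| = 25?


Power set = 2^n.
2^25 = 33554432


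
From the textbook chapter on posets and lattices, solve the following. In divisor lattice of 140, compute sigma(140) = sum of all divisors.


sigma(n) = sum of divisors.
Divisors of 140: [1, 2, 4, 5, 7, 10, 14, 20, 28, 35, 70, 140]
Sum = 336


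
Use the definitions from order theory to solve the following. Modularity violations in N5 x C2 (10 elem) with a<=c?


Modular law: if a <= c then a v (b ^ c) = (a v b) ^ c.
Check all triples (a,b,c) with a <= c among 10 elements.
  e.g. a=(a,0), b=(c,0), c=(b,0): lhs=(a,0) != rhs=(b,0)
  e.g. a=(a,0), b=(c,1), c=(b,0): lhs=(a,0) != rhs=(b,0)
Total violating triples: 6


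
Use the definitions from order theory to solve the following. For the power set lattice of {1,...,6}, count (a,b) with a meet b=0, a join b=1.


Complement pair (a,b): a meet b = bottom, a join b = top.
Here: A intersect B = {} and A union B = {1,...,6}.
Pairs found: ({},{1,2,3,4,5,6}), ({1},{2,3,4,5,6}), ({2},{1,3,4,5,6}), ({3},{1,2,4,5,6}), ... (60 more)
Total ordered pairs: 64


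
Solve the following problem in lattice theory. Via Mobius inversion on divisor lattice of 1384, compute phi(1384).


phi(n) = n * prod_{p|n} (1 - 1/p).
Prime divisors of 1384: [2, 173]
phi(1384) = 1384 * (1 - 1/2) * (1 - 1/173)
phi(1384) = 688


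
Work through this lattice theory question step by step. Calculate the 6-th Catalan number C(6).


C(n) = C(2n, n) / (n+1).
C(12, 6) = 924
C(6) = 924 / 7 = 132


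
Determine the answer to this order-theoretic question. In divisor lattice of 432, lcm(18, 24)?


Join=lcm.
gcd(18,24)=6
lcm=72


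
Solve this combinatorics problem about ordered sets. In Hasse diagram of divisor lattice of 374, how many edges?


A cover relation a -< b holds when a < b with no c strictly between.
Cover relations:
  1 -< 2
  1 -< 11
  1 -< 17
  2 -< 22
  2 -< 34
  11 -< 22
  11 -< 187
  17 -< 34
  ...4 more
Total: 12


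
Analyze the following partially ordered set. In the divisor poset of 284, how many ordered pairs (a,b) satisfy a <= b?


The order relation is {(a,b) : a <= b}, reflexive so it includes (a,a).
Examples: (1,1), (1,142), (1,2), (1,284), (1,4), ...
Total ordered pairs: 18


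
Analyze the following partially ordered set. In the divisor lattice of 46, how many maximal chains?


A maximal chain goes from the minimum element to a maximal element via cover relations.
Counting all min-to-max paths in the cover graph.
Total maximal chains: 2


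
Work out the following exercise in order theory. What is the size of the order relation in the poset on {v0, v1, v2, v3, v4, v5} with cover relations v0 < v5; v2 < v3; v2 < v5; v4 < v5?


The order relation is {(a,b) : a <= b}, reflexive so it includes (a,a).
Examples: (v0,v0), (v0,v5), (v1,v1), (v2,v2), (v2,v3), ...
Total ordered pairs: 10


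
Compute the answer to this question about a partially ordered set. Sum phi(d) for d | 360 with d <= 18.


Divisors of 360 up to 18: [1, 2, 3, 4, 5, 6, 8, 9, 10, 12, 15, 18]
phi values: [1, 1, 2, 2, 4, 2, 4, 6, 4, 4, 8, 6]
Sum = 44


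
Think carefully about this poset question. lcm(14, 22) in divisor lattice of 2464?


Join=lcm.
gcd(14,22)=2
lcm=154


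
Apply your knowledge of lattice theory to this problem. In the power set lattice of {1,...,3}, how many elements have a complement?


An element a is complemented if some b has a meet b = bottom, a join b = top.
every subset A has complement S\A, so all elements are complemented.
Complemented elements: {}, {1}, {2}, {3}, {1,2}, {1,3}, ... (2 more)
Count: 8


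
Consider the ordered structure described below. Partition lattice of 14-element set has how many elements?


B(n) = number of set partitions of an n-element set.
B(n) satisfies the recurrence: B(n+1) = sum_k C(n,k)*B(k).
B(14) = 190899322


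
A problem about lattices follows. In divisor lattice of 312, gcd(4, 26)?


Meet=gcd.
gcd(4,26)=2


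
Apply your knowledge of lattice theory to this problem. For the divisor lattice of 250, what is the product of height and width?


Height = length of longest chain minus 1; width = size of largest antichain.
A maximum chain: 1 | 5 | 25 | 125 | 250  (height 4).
A maximum antichain: {2, 5}  (width 2).
Product = 4 * 2 = 8


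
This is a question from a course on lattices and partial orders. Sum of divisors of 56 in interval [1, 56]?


Interval [1,56] in divisors of 56: [1, 2, 4, 7, 8, 14, 28, 56]
Sum = 120


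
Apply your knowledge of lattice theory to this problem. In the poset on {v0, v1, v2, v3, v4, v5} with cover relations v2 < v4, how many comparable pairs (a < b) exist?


A comparable pair {a,b} has a < b or b < a in the order.
Count unordered pairs where one element is strictly below the other.
Examples: {v2,v4}
Total comparable pairs: 1


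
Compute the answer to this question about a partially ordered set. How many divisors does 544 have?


Divisors of 544: [1, 2, 4, 8, 16, 17, 32, 34, 68, 136, 272, 544]
Count: 12


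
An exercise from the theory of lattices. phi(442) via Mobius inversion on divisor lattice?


phi(n) = n * prod_{p|n} (1 - 1/p).
Prime divisors of 442: [2, 13, 17]
phi(442) = 442 * (1 - 1/2) * (1 - 1/13) * (1 - 1/17)
phi(442) = 192


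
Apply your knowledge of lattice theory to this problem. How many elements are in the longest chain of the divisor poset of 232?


A chain is a totally ordered subset; we count the number of elements in a maximum chain.
Compute, for each element x, the size of the longest chain ending at x:
  1: 1
  2: 2
  29: 2
  4: 3
  8: 4
  58: 3
  ...
A maximum chain: 1 < 2 < 4 < 8 < 232
Number of elements in the longest chain: 5


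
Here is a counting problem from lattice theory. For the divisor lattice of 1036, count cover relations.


A cover relation a -< b holds when a < b with no c strictly between.
Cover relations:
  1 -< 2
  1 -< 7
  1 -< 37
  2 -< 4
  2 -< 14
  2 -< 74
  4 -< 28
  4 -< 148
  ...12 more
Total: 20


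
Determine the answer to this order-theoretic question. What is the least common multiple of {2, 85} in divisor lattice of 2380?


In a divisor lattice, join = lcm (least common multiple).
Compute lcm iteratively: start with first element, then lcm(current, next).
Elements: [2, 85]
lcm(2,85) = 170
Final lcm = 170


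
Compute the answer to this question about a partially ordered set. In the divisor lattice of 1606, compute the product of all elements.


Divisors of 1606: [1, 2, 11, 22, 73, 146, 803, 1606]
Product = n^(d(n)/2) = 1606^(8/2)
Product = 6652458343696


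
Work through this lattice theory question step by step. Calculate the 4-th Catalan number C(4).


C(n) = C(2n, n) / (n+1).
C(8, 4) = 70
C(4) = 70 / 5 = 14


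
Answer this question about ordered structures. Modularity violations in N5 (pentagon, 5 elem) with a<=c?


Modular law: if a <= c then a v (b ^ c) = (a v b) ^ c.
Check all triples (a,b,c) with a <= c among 5 elements.
  e.g. a=a, b=c, c=b: lhs=a != rhs=b
Total violating triples: 1


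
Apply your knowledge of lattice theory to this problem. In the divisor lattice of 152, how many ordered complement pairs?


Complement pair (a,b): a meet b = bottom, a join b = top.
Here: gcd(a,b)=1 and lcm(a,b)=152, i.e. a*b=152 with a,b coprime.
Pairs found: (1,152), (8,19), (19,8), (152,1)
Total ordered pairs: 4


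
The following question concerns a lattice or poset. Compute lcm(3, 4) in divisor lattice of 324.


In a divisor lattice, join = lcm (least common multiple).
gcd(3,4) = 1
lcm(3,4) = 3*4/gcd = 12/1 = 12


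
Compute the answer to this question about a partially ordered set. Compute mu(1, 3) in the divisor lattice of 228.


In a divisor lattice, mu(a,b) = mu(b/a) where mu is the classical Mobius function.
b/a = 3/1 = 3
Prime factorization of 3: primes [3]
3 is squarefree with 1 prime factor(s), so mu(3) = (-1)^1 = -1


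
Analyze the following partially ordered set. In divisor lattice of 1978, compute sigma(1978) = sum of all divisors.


sigma(n) = sum of divisors.
Divisors of 1978: [1, 2, 23, 43, 46, 86, 989, 1978]
Sum = 3168


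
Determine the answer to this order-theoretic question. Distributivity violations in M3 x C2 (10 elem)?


Distributive law: a ^ (b v c) = (a ^ b) v (a ^ c).
Check all 10^3 = 1000 ordered triples (a,b,c).
  e.g. a=(a1,0), b=(a2,0), c=(a3,0): lhs=(a1,0) != rhs=(0,0)
  e.g. a=(a1,0), b=(a2,0), c=(a3,1): lhs=(a1,0) != rhs=(0,0)
Total violating triples: 48


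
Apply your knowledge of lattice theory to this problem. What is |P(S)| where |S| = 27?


Power set = 2^n.
2^27 = 134217728


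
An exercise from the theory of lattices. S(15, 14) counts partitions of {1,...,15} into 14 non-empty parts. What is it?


S(n,k) = k*S(n-1,k) + S(n-1,k-1).
S(14,14) = 1, S(14,13) = 91
S(15,14) = 14*1 + 91 = 14 + 91
S(15,14) = 105


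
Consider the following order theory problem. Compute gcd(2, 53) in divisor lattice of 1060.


In a divisor lattice, meet = gcd (greatest common divisor).
By Euclidean algorithm or factoring: gcd(2,53) = 1


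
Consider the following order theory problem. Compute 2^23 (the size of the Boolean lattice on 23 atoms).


Power set = 2^n.
2^23 = 8388608


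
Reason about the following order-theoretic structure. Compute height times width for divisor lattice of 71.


Height = length of longest chain minus 1; width = size of largest antichain.
A maximum chain: 1 | 71  (height 1).
A maximum antichain: {1}  (width 1).
Product = 1 * 1 = 1


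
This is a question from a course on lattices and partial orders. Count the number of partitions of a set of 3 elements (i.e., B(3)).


B(n) = number of set partitions of an n-element set.
B(n) satisfies the recurrence: B(n+1) = sum_k C(n,k)*B(k).
B(3) = 5


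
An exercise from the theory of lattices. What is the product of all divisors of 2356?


Divisors of 2356: [1, 2, 4, 19, 31, 38, 62, 76, 124, 589, 1178, 2356]
Product = n^(d(n)/2) = 2356^(12/2)
Product = 171021895939637088256


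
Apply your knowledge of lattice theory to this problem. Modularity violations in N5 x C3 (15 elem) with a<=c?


Modular law: if a <= c then a v (b ^ c) = (a v b) ^ c.
Check all triples (a,b,c) with a <= c among 15 elements.
  e.g. a=(a,0), b=(c,0), c=(b,0): lhs=(a,0) != rhs=(b,0)
  e.g. a=(a,0), b=(c,1), c=(b,0): lhs=(a,0) != rhs=(b,0)
Total violating triples: 18


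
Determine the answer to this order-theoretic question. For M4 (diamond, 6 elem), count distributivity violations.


Distributive law: a ^ (b v c) = (a ^ b) v (a ^ c).
Check all 6^3 = 216 ordered triples (a,b,c).
  e.g. a=a1, b=a2, c=a3: lhs=a1 != rhs=0
  e.g. a=a1, b=a2, c=a4: lhs=a1 != rhs=0
Total violating triples: 24


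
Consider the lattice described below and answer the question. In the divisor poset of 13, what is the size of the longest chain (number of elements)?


A chain is a totally ordered subset; we count the number of elements in a maximum chain.
Compute, for each element x, the size of the longest chain ending at x:
  1: 1
  13: 2
A maximum chain: 1 < 13
Number of elements in the longest chain: 2


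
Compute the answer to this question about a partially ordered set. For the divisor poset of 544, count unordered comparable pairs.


A comparable pair {a,b} has a < b or b < a in the order.
Count unordered pairs where one element is strictly below the other.
Examples: {1,2}, {1,4}, {1,8}, {1,16}, ...
Total comparable pairs: 51


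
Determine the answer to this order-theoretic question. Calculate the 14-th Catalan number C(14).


C(n) = C(2n, n) / (n+1).
C(28, 14) = 40116600
C(14) = 40116600 / 15 = 2674440
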